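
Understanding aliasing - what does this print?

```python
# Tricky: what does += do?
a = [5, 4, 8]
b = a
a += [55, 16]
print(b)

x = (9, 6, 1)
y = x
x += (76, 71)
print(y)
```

Key concept: += behavior differs for mutable vs immutable.
Step by step:
`a = [5, 4, 8]` → a = [5, 4, 8]
`b = a` → b = [5, 4, 8] (same object as a)
`a += [55, 16]` → a = [5, 4, 8, 55, 16] (same object as b); b = [5, 4, 8, 55, 16] (same object as a)
`print(b)` → prints [5, 4, 8, 55, 16]
`x = (9, 6, 1)` → x = (9, 6, 1)
`y = x` → y = (9, 6, 1)
`x += (76, 71)` → x = (9, 6, 1, 76, 71)
`print(y)` → prints (9, 6, 1)

Answer:
[5, 4, 8, 55, 16]
(9, 6, 1)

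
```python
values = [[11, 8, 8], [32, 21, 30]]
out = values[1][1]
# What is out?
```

Trace:
`values = [[11, 8, 8], [32, 21, 30]]` → values = [[11, 8, 8], [32, 21, 30]]
`out = values[1][1]` → out = 21
So out = 21

Answer: 21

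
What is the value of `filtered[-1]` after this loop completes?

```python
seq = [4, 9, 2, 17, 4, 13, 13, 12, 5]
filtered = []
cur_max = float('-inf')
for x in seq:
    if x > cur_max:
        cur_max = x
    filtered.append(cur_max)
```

Running max ends at 17
`filtered` takes the values: [] → [4] → [4, 9] → [4, 9, 9] → [4, 9, 9, 17] → [4, 9, 9, 17, 17] → [4, 9, 9, 17, 17, 17] → [4, 9, 9, 17, 17, 17, 17] → [4, 9, 9, 17, 17, 17, 17, 17] → [4, 9, 9, 17, 17, 17, 17, 17, 17]
So `filtered[-1]` = 17

Answer: 17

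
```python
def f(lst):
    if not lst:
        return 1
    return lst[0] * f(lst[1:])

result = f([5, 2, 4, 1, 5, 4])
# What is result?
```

Product over [5, 2, 4, 1, 5, 4] = 5 * 2 * 4 * 1 * 5 * 4 = 800

Answer: 800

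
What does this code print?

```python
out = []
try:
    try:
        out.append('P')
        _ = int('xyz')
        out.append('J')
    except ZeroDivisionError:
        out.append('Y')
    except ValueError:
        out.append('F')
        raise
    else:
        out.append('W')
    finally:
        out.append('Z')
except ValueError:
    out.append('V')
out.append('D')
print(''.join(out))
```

Execution trace: 'P' (inner try body) → 'F' (inner except ValueError) → 'Z' (inner finally) → 'V' (outer except ValueError) → 'D' (after the try/except). Output: PFZVD

Answer: PFZVD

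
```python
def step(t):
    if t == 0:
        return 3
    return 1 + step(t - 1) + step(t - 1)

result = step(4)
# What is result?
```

step(t) = 1 + 2·step(t-1), step(0)=3. Closed form: (3+1)·2^4 - 1 = 63.

Answer: 63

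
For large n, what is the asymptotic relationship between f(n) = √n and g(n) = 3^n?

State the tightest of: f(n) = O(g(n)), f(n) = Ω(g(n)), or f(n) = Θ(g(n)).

√n vs 3^n: f(n) = O(g(n)) but not Ω(g(n)) — 3^n grows strictly faster than √n.

Answer: f(n) = O(g(n)) but not Ω(g(n)) — 3^n grows strictly faster than √n.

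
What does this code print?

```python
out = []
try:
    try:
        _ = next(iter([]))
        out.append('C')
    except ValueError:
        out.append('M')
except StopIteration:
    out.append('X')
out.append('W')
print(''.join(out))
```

Execution trace: 'X' (outer except StopIteration) → 'W' (after the try/except). Output: XW

Answer: XW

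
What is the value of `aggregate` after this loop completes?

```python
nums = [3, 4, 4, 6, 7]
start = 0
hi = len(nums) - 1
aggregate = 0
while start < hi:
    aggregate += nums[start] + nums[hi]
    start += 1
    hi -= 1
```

Sum of pairs from ends
`aggregate` takes the values: 0 → 10 → 20

Answer: 20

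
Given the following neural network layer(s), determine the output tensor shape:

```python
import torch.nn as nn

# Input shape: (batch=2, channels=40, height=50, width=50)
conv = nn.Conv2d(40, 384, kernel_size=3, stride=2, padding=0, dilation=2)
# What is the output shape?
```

Input: (2, 40, 50, 50) -> Output: (2, 384, 23, 23)

Answer: (2, 384, 23, 23)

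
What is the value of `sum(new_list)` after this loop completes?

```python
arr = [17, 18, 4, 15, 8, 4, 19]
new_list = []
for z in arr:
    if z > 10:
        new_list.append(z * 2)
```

Sum of doubled values > 10
`new_list` takes the values: [] → [34] → [34, 36] → [34, 36, 30] → [34, 36, 30, 38]
So `sum(new_list)` = 138

Answer: 138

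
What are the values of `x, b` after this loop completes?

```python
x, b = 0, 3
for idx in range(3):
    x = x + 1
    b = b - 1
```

x goes 0→3, b goes 3→0
`x, b` takes the values: (0, 3) → (1, 3) → (1, 2) → (2, 2) → (2, 1) → (3, 1) → (3, 0)

Answer: 3, 0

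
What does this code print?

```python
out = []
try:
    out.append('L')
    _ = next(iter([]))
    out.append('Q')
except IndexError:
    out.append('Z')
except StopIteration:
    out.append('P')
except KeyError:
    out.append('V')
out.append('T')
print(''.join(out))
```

Execution trace: 'L' (try body) → 'P' (except StopIteration) → 'T' (after the try/except). Output: LPT

Answer: LPT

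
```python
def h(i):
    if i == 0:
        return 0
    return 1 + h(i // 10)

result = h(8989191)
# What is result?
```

Count of digits of 8989191: 7

Answer: 7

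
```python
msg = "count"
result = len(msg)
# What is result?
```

Trace:
`msg = "count"` → msg = 'count'
`result = len(msg)` → result = 5
So result = 5

Answer: 5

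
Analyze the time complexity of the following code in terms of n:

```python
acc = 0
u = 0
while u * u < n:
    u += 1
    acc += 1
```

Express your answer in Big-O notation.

Each loop level contributes: √n. Multiplying the contributions gives O(√n).

Answer: O(√n)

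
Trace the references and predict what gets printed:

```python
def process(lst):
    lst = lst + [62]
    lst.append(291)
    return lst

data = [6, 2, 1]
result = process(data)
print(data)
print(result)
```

Key concept: rebinding parameter vs mutation.
Step by step:
`data = [6, 2, 1]` → data = [6, 2, 1]
`result = process(data)` → result = [6, 2, 1, 62, 291]
`print(data)` → prints [6, 2, 1]
`print(result)` → prints [6, 2, 1, 62, 291]

Answer:
[6, 2, 1]
[6, 2, 1, 62, 291]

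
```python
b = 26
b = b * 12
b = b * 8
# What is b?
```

Trace:
`b = 26` → b = 26
`b = b * 12` → b = 312
`b = b * 8` → b = 2496
So b = 2496

Answer: 2496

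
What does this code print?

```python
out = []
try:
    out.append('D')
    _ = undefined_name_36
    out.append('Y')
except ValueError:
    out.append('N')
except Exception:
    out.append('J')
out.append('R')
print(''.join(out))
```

Execution trace: 'D' (try body) → 'J' (except Exception) → 'R' (after the try/except). Output: DJR

Answer: DJR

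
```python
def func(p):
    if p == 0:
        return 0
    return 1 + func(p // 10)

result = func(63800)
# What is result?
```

Count of digits of 63800: 5

Answer: 5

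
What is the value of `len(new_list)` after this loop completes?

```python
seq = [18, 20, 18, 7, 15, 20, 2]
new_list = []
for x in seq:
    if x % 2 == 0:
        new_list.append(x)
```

Count even numbers in [18, 20, 18, 7, 15, 20, 2]
`new_list` takes the values: [] → [18] → [18, 20] → [18, 20, 18] → [18, 20, 18, 20] → [18, 20, 18, 20, 2]
So `len(new_list)` = 5

Answer: 5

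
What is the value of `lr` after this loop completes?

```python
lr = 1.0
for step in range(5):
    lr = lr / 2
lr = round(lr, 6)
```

Halving LR 5 times: 1 / 2^5
`lr` takes the values: 1.0 → 0.5 → 0.25 → 0.125 → 0.0625 → 0.03125

Answer: 0.03125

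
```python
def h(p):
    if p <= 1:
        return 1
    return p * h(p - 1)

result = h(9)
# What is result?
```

h(9) = 9 * 8 * 7 * 6 * 5 * 4 * 3 * 2 * 1 = 362880

Answer: 362880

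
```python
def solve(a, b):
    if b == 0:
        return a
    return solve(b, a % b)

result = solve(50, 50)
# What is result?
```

solve(50, 50) -> solve(50, 0) -> 50

Answer: 50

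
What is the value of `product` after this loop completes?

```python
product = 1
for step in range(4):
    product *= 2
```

2^4 = 16
`product` takes the values: 1 → 2 → 4 → 8 → 16

Answer: 16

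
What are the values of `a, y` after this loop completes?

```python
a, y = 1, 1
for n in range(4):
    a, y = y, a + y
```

Fibonacci: after 4 iterations
`a, y` takes the values: (1, 1) → (1, 2) → (2, 3) → (3, 5) → (5, 8)

Answer: 5, 8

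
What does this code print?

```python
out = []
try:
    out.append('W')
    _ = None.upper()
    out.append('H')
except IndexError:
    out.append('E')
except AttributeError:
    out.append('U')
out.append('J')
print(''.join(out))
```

Execution trace: 'W' (try body) → 'U' (except AttributeError) → 'J' (after the try/except). Output: WUJ

Answer: WUJ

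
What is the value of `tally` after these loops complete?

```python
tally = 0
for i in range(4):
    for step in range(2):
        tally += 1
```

4 * 2 = 8
`tally` takes the values: 0 → 1 → 2 → 3 → 4 → 5 → 6 → 7 → 8

Answer: 8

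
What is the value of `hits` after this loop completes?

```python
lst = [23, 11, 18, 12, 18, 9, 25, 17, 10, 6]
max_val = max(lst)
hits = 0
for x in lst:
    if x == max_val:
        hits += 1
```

Count of max value 25 in [23, 11, 18, 12, 18, 9, 25, 17, 10, 6]
`hits` takes the values: 0 → 1

Answer: 1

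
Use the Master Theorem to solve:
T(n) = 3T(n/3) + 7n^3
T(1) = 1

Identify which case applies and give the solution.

a=3, b=3, f(n)=7n^3. log_3(3) = 1. Since c=3 > 1 and the regularity condition holds (3(n/3)^3 = (3/3^3)n^3 with 3/3^3 < 1), Case 3 applies: T(n) = Θ(f(n)) = O(n^3).

Answer: O(n^3) - Case 3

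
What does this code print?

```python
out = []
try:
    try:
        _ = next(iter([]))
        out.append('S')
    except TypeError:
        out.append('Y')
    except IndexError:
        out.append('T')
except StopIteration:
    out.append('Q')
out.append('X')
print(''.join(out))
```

Execution trace: 'Q' (outer except StopIteration) → 'X' (after the try/except). Output: QX

Answer: QX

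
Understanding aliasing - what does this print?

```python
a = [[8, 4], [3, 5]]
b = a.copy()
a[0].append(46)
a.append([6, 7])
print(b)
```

Key concept: shallow copy with nested lists.
Step by step:
`a = [[8, 4], [3, 5]]` → a = [[8, 4], [3, 5]]
`b = a.copy()` → b = [[8, 4], [3, 5]]
`a[0].append(46)` → a = [[8, 4, 46], [3, 5]]; b = [[8, 4, 46], [3, 5]]
`a.append([6, 7])` → a = [[8, 4, 46], [3, 5], [6, 7]]
`print(b)` → prints [[8, 4, 46], [3, 5]]

Answer: [[8, 4, 46], [3, 5]]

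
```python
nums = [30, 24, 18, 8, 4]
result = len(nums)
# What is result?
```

Trace:
`nums = [30, 24, 18, 8, 4]` → nums = [30, 24, 18, 8, 4]
`result = len(nums)` → result = 5
So result = 5

Answer: 5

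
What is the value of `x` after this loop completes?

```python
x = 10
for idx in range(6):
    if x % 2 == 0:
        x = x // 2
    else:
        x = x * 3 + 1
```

Collatz-style transformation from 10
`x` takes the values: 10 → 5 → 16 → 8 → 4 → 2 → 1

Answer: 1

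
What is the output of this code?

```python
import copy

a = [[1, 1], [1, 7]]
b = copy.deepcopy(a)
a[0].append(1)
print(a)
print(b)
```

Key concept: deep copy is fully independent.
Step by step:
`a = [[1, 1], [1, 7]]` → a = [[1, 1], [1, 7]]
`b = copy.deepcopy(a)` → b = [[1, 1], [1, 7]]
`a[0].append(1)` → a = [[1, 1, 1], [1, 7]]
`print(a)` → prints [[1, 1, 1], [1, 7]]
`print(b)` → prints [[1, 1], [1, 7]]

Answer:
[[1, 1, 1], [1, 7]]
[[1, 1], [1, 7]]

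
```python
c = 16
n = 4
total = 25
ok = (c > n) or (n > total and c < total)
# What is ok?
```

Trace:
`c = 16` → c = 16
`n = 4` → n = 4
`total = 25` → total = 25
`ok = (c > n) or (n > total and c < total)` → ok = True
So ok = True

Answer: True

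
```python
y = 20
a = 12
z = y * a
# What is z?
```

Trace:
`y = 20` → y = 20
`a = 12` → a = 12
`z = y * a` → z = 240
So z = 240

Answer: 240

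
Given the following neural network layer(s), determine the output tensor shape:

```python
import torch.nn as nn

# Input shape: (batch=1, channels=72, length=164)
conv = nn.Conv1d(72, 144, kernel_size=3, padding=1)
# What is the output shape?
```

Input: (1, 72, 164) -> Output: (1, 144, 164)

Answer: (1, 144, 164)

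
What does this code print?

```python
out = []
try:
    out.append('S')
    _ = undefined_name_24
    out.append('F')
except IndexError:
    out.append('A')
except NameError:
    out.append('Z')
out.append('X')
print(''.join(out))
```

Execution trace: 'S' (try body) → 'Z' (except NameError) → 'X' (after the try/except). Output: SZX

Answer: SZX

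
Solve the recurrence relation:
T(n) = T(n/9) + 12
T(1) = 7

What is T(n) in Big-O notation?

Each step divides n by 9 and adds 12. After log_9(n) steps we reach T(1)=7. So T(n) = 12·log_9(n) + 7 = O(log n).

Answer: O(log n)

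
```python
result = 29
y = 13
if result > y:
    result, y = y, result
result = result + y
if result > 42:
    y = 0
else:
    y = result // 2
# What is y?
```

Trace:
`result = 29` → result = 29
`y = 13` → y = 13
`if result > y: ...` → result > y is True → result = 13; y = 29
`result = result + y` → result = 42
`if result > 42: ...` → result > 42 is False, take else branch → y = 21
So y = 21

Answer: 21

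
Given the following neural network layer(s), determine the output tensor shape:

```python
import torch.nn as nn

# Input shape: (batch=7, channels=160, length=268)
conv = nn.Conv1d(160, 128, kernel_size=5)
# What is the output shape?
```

Input: (7, 160, 268) -> Output: (7, 128, 264)

Answer: (7, 128, 264)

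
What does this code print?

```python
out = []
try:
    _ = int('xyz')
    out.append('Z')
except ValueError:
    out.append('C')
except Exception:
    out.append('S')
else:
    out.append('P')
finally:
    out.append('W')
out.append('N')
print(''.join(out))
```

Execution trace: 'C' (except ValueError) → 'W' (finally) → 'N' (after the try/except). Output: CWN

Answer: CWN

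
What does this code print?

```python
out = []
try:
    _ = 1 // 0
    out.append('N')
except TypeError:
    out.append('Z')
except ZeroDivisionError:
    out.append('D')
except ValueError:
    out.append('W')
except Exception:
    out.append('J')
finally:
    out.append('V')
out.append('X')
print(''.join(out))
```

Execution trace: 'D' (except ZeroDivisionError) → 'V' (finally) → 'X' (after the try/except). Output: DVX

Answer: DVX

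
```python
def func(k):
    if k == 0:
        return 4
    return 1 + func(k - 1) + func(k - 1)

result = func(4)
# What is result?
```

func(k) = 1 + 2·func(k-1), func(0)=4. Closed form: (4+1)·2^4 - 1 = 79.

Answer: 79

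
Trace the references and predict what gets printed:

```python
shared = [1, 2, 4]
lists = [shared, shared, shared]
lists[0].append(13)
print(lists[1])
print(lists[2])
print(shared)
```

Key concept: list of same reference.
Step by step:
`shared = [1, 2, 4]` → shared = [1, 2, 4]
`lists = [shared, shared, shared]` → lists = [[1, 2, 4], [1, 2, 4], [1, 2, 4]]
`lists[0].append(13)` → shared = [1, 2, 4, 13]; lists = [[1, 2, 4, 13], [1, 2, 4, 13], [1, 2, 4, 13]]
`print(lists[1])` → prints [1, 2, 4, 13]
`print(lists[2])` → prints [1, 2, 4, 13]
`print(shared)` → prints [1, 2, 4, 13]

Answer:
[1, 2, 4, 13]
[1, 2, 4, 13]
[1, 2, 4, 13]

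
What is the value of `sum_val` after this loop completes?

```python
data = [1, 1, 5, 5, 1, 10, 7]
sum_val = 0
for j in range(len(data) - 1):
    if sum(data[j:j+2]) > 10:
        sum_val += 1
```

Count windows with sum > 10
`sum_val` takes the values: 0 → 1 → 2

Answer: 2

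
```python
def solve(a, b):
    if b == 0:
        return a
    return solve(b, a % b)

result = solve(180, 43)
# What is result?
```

solve(180, 43) -> solve(43, 8) -> solve(8, 3) -> solve(3, 2) -> solve(2, 1) -> solve(1, 0) -> 1

Answer: 1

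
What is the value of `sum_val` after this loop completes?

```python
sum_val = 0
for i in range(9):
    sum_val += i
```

Sum of 0 to 8 = 36
`sum_val` takes the values: 0 → 1 → 3 → 6 → 10 → 15 → 21 → 28 → 36

Answer: 36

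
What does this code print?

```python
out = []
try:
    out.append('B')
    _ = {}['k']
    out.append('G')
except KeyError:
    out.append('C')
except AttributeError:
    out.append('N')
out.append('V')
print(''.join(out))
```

Execution trace: 'B' (try body) → 'C' (except KeyError) → 'V' (after the try/except). Output: BCV

Answer: BCV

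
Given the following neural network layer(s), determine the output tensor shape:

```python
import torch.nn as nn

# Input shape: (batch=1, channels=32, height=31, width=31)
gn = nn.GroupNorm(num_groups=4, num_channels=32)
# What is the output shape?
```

Input: (1, 32, 31, 31) -> Output: (1, 32, 31, 31)

Answer: (1, 32, 31, 31)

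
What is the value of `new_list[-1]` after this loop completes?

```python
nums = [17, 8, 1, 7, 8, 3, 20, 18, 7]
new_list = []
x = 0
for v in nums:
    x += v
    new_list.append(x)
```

Cumulative sum ends at 89
`new_list` takes the values: [] → [17] → [17, 25] → [17, 25, 26] → [17, 25, 26, 33] → [17, 25, 26, 33, 41] → [17, 25, 26, 33, 41, 44] → [17, 25, 26, 33, 41, 44, 64] → [17, 25, 26, 33, 41, 44, 64, 82] → [17, 25, 26, 33, 41, 44, 64, 82, 89]
So `new_list[-1]` = 89

Answer: 89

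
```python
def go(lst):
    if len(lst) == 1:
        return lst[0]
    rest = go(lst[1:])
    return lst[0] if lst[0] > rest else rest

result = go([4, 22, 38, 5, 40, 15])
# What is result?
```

Recursive max over [4, 22, 38, 5, 40, 15] = 40

Answer: 40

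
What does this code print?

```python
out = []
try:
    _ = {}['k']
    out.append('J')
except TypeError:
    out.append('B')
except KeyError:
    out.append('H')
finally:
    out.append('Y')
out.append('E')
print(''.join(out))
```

Execution trace: 'H' (except KeyError) → 'Y' (finally) → 'E' (after the try/except). Output: HYE

Answer: HYE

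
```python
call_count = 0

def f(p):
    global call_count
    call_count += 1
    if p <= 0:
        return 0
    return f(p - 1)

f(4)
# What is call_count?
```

Linear recursion stepping by 1: 5 calls from p=4 down to ≤0.

Answer: 5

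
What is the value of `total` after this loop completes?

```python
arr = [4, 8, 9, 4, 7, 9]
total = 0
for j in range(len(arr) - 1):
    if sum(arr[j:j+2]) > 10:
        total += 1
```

Count windows with sum > 10
`total` takes the values: 0 → 1 → 2 → 3 → 4 → 5

Answer: 5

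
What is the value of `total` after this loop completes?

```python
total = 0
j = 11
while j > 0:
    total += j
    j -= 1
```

Sum 11 down to 1
`total` takes the values: 0 → 11 → 21 → 30 → 38 → 45 → 51 → 56 → 60 → 63 → 65 → 66

Answer: 66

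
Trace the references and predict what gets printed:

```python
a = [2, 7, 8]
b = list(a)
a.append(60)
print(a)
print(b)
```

Key concept: list() constructor creates copy.
Step by step:
`a = [2, 7, 8]` → a = [2, 7, 8]
`b = list(a)` → b = [2, 7, 8]
`a.append(60)` → a = [2, 7, 8, 60]
`print(a)` → prints [2, 7, 8, 60]
`print(b)` → prints [2, 7, 8]

Answer:
[2, 7, 8, 60]
[2, 7, 8]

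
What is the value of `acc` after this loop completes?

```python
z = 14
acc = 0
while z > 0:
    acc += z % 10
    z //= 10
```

Sum digits of 14
`acc` takes the values: 0 → 4 → 5

Answer: 5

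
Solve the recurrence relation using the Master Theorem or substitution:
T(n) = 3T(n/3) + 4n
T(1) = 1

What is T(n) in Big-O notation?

By Master Theorem: a=3, b=3, f(n)=4n. Since log_3(3) = 1 and f(n) = Θ(n^1), Case 2 applies. T(n) = O(n log n).

Answer: O(n log n)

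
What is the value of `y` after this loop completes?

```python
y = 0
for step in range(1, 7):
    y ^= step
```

XOR of 1 to 6
`y` takes the values: 0 → 1 → 3 → 0 → 4 → 1 → 7

Answer: 7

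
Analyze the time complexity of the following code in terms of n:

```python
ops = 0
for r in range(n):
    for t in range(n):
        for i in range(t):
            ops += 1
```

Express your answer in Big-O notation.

Each loop level contributes: n × n × n. Multiplying the contributions gives O(n^3).

Answer: O(n^3)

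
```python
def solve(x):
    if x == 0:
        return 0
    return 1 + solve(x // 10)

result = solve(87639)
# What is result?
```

Count of digits of 87639: 5

Answer: 5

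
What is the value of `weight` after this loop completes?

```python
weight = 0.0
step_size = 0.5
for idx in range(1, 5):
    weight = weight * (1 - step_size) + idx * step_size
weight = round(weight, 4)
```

Moving average with lr=0.5
`weight` takes the values: 0.0 → 0.5 → 1.25 → 2.125 → 3.0625

Answer: 3.0625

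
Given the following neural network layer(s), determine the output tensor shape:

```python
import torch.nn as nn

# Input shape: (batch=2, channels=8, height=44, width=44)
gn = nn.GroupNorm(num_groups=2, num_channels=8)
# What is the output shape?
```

Input: (2, 8, 44, 44) -> Output: (2, 8, 44, 44)

Answer: (2, 8, 44, 44)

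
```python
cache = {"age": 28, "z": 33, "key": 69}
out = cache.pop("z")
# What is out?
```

Trace:
`cache = {"age": 28, "z": 33, "key": 69}` → cache = {'age': 28, 'z': 33, 'key': 69}
`out = cache.pop("z")` → cache = {'age': 28, 'key': 69}; out = 33
So out = 33

Answer: 33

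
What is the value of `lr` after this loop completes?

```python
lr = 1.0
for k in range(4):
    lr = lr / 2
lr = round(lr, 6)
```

Halving LR 4 times: 1 / 2^4
`lr` takes the values: 1.0 → 0.5 → 0.25 → 0.125 → 0.0625

Answer: 0.0625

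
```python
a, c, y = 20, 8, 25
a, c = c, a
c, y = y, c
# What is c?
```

Trace:
`a, c, y = 20, 8, 25` → a = 20; c = 8; y = 25
`a, c = c, a` → a = 8; c = 20
`c, y = y, c` → c = 25; y = 20
So c = 25

Answer: 25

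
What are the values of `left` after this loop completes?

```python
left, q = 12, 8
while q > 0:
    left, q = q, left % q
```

GCD of 12 and 8
`left` takes the values: 12 → 8 → 4

Answer: 4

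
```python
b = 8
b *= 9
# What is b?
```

Trace:
`b = 8` → b = 8
`b *= 9` → b = 72
So b = 72

Answer: 72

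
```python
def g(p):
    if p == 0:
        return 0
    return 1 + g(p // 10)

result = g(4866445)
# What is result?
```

Count of digits of 4866445: 7

Answer: 7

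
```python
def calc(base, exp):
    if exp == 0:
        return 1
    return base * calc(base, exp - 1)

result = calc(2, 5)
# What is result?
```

calc(2, 5) = 2 * 2 * 2 * 2 * 2 = 32

Answer: 32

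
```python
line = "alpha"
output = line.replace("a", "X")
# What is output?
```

Trace:
`line = "alpha"` → line = 'alpha'
`output = line.replace("a", "X")` → output = 'XlphX'
So output = 'XlphX'

Answer: 'XlphX'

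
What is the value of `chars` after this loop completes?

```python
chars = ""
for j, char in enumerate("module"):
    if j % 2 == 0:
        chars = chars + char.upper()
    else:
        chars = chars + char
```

Uppercase even positions in 'module'
`chars` takes the values: "" → "M" → "Mo" → "MoD" → "MoDu" → "MoDuL" → "MoDuLe"

Answer: "MoDuLe"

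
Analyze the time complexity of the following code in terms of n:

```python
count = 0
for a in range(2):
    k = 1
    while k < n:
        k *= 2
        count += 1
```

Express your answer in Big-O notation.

Each loop level contributes: 1 × log n. Multiplying the contributions gives O(log n).

Answer: O(log n)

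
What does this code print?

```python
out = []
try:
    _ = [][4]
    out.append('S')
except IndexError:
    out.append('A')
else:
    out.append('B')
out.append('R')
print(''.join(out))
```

Execution trace: 'A' (except IndexError) → 'R' (after the try/except). Output: AR

Answer: AR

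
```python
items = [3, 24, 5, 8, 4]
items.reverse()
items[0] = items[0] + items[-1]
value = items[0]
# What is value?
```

Trace:
`items = [3, 24, 5, 8, 4]` → items = [3, 24, 5, 8, 4]
`items.reverse()` → items = [4, 8, 5, 24, 3]
`items[0] = items[0] + items[-1]` → items = [7, 8, 5, 24, 3]
`value = items[0]` → value = 7
So value = 7

Answer: 7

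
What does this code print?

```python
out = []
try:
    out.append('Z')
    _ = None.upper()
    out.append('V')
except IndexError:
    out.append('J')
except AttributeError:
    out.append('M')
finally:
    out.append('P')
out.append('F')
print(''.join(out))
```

Execution trace: 'Z' (try body) → 'M' (except AttributeError) → 'P' (finally) → 'F' (after the try/except). Output: ZMPF

Answer: ZMPF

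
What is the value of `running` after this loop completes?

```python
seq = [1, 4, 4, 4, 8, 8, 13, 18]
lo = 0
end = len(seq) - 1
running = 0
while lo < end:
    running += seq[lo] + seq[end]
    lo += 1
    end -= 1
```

Sum of pairs from ends
`running` takes the values: 0 → 19 → 36 → 48 → 60

Answer: 60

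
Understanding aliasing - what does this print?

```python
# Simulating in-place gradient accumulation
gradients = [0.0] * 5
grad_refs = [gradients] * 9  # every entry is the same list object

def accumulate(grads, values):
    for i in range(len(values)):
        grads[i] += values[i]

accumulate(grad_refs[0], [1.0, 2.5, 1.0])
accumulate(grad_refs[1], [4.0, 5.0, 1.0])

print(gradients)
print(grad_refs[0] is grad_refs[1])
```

Key concept: gradient accumulation aliasing.
Step by step:
`gradients = [0.0] * 5` → gradients = [0.0, 0.0, 0.0, 0.0, 0.0]
`grad_refs = [gradients] * 9` → grad_refs = [[0.0, 0.0, 0.0, 0.0, 0.0], [0.0, 0.0, 0.0, 0.0, 0.0], [0.0, 0.0, 0.0, 0.0, 0.0], [0.0, 0.0, 0.0, 0.0, 0.0], [0.0, 0.0, 0.0, 0.0, 0.0], [0.0, 0.0, 0.0, 0.0, 0.0], [0.0, 0.0, 0.0, 0.0, 0.0], [0.0, 0.0, 0.0, 0.0, 0.0], [0.0, 0.0, 0.0, 0.0, 0.0]]
`accumulate(grad_refs[0], [1.0, 2.5, 1.0])` → gradients = [1.0, 2.5, 1.0, 0.0, 0.0]; grad_refs = [[1.0, 2.5, 1.0, 0.0, 0.0], [1.0, 2.5, 1.0, 0.0, 0.0], [1.0, 2.5, 1.0, 0.0, 0.0], [1.0, 2.5, 1.0, 0.0, 0.0], [1.0, 2.5, 1.0, 0.0, 0.0], [1.0, 2.5, 1.0, 0.0, 0.0], [1.0, 2.5, 1.0, 0.0, 0.0], [1.0, 2.5, 1.0, 0.0, 0.0], [1.0, 2.5, 1.0, 0.0, 0.0]]
`accumulate(grad_refs[1], [4.0, 5.0, 1.0])` → gradients = [5.0, 7.5, 2.0, 0.0, 0.0]; grad_refs = [[5.0, 7.5, 2.0, 0.0, 0.0], [5.0, 7.5, 2.0, 0.0, 0.0], [5.0, 7.5, 2.0, 0.0, 0.0], [5.0, 7.5, 2.0, 0.0, 0.0], [5.0, 7.5, 2.0, 0.0, 0.0], [5.0, 7.5, 2.0, 0.0, 0.0], [5.0, 7.5, 2.0, 0.0, 0.0], [5.0, 7.5, 2.0, 0.0, 0.0], [5.0, 7.5, 2.0, 0.0, 0.0]]
`print(gradients)` → prints [5.0, 7.5, 2.0, 0.0, 0.0]
`print(grad_refs[0] is grad_refs[1])` → prints True

Answer:
[5.0, 7.5, 2.0, 0.0, 0.0]
True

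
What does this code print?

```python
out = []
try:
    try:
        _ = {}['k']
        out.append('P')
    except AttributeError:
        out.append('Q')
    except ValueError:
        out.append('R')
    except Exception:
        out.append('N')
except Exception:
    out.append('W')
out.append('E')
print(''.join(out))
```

Execution trace: 'N' (inner except Exception) → 'E' (after the try/except). Output: NE

Answer: NE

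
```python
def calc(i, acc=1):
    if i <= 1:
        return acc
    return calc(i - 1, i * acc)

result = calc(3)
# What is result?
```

Accumulator trace (n, acc): (3, 1) -> (2, 3) -> (1, 6) -> return 6

Answer: 6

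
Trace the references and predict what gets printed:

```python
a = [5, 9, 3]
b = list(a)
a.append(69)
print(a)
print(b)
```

Key concept: list() constructor creates copy.
Step by step:
`a = [5, 9, 3]` → a = [5, 9, 3]
`b = list(a)` → b = [5, 9, 3]
`a.append(69)` → a = [5, 9, 3, 69]
`print(a)` → prints [5, 9, 3, 69]
`print(b)` → prints [5, 9, 3]

Answer:
[5, 9, 3, 69]
[5, 9, 3]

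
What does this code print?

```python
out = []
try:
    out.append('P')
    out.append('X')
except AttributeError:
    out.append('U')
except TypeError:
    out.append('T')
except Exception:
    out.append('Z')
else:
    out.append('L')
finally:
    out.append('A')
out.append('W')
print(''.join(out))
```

Execution trace: 'P' (try body) → 'X' (try body, no exception) → 'L' (else) → 'A' (finally) → 'W' (after the try/except). Output: PXLAW

Answer: PXLAW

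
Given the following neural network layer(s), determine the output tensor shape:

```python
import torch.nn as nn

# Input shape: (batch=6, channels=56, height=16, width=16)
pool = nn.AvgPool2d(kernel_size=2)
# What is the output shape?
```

Input: (6, 56, 16, 16) -> Output: (6, 56, 8, 8)

Answer: (6, 56, 8, 8)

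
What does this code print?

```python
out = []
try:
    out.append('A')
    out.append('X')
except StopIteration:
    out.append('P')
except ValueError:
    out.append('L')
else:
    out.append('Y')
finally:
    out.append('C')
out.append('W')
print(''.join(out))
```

Execution trace: 'A' (try body) → 'X' (try body, no exception) → 'Y' (else) → 'C' (finally) → 'W' (after the try/except). Output: AXYCW

Answer: AXYCW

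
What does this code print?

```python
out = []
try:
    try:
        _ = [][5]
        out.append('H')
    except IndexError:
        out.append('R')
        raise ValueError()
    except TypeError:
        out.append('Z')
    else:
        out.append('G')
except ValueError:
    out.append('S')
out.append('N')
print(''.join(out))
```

Execution trace: 'R' (inner except IndexError) → 'S' (outer except ValueError) → 'N' (after the try/except). Output: RSN

Answer: RSN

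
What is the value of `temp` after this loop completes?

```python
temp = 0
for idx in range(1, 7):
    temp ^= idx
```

XOR of 1 to 6
`temp` takes the values: 0 → 1 → 3 → 0 → 4 → 1 → 7

Answer: 7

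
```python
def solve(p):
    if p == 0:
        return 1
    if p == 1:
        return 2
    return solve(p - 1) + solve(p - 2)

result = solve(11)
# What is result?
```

Build up from base cases: solve(0)=1, solve(1)=2, solve(2)=3, solve(3)=5, solve(4)=8, solve(5)=13, solve(6)=21, ..., solve(11)=233

Answer: 233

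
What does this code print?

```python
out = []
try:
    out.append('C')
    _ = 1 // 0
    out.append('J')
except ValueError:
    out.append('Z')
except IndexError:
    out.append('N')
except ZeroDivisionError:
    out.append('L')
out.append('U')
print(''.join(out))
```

Execution trace: 'C' (try body) → 'L' (except ZeroDivisionError) → 'U' (after the try/except). Output: CLU

Answer: CLU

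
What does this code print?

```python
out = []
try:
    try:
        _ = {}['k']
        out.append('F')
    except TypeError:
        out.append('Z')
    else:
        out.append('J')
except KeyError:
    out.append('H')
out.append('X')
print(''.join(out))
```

Execution trace: 'H' (outer except KeyError) → 'X' (after the try/except). Output: HX

Answer: HX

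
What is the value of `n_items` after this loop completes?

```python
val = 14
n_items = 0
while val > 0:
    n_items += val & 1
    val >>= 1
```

Count set bits in 14 (binary: 0b1110)
`n_items` takes the values: 0 → 1 → 2 → 3

Answer: 3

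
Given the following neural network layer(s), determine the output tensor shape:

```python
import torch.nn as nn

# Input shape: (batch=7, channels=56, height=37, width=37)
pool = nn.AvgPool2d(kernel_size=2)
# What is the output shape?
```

Input: (7, 56, 37, 37) -> Output: (7, 56, 18, 18)

Answer: (7, 56, 18, 18)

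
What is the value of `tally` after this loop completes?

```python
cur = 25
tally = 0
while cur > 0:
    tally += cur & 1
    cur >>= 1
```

Count set bits in 25 (binary: 0b11001)
`tally` takes the values: 0 → 1 → 2 → 3

Answer: 3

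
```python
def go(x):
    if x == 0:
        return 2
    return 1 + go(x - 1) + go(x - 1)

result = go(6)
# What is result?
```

go(x) = 1 + 2·go(x-1), go(0)=2. Closed form: (2+1)·2^6 - 1 = 191.

Answer: 191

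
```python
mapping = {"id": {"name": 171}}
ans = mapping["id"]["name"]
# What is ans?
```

Trace:
`mapping = {"id": {"name": 171}}` → mapping = {'id': {'name': 171}}
`ans = mapping["id"]["name"]` → ans = 171
So ans = 171

Answer: 171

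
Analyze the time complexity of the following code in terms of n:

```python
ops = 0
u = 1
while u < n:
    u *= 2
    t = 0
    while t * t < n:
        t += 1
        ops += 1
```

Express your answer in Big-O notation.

Each loop level contributes: log n × √n. Multiplying the contributions gives O(√n log n).

Answer: O(√n log n)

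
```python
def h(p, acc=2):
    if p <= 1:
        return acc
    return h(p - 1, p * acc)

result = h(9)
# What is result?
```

Accumulator trace (n, acc): (9, 2) -> (8, 18) -> (7, 144) -> (6, 1008) -> (5, 6048) -> (4, 30240) -> (3, 120960) -> (2, 362880) -> (1, 725760) -> return 725760

Answer: 725760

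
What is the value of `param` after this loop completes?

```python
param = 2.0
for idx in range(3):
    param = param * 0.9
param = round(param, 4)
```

Exponential decay: 2.0 * 0.9^3
`param` takes the values: 2.0 → 1.8 → 1.62 → 1.458

Answer: 1.458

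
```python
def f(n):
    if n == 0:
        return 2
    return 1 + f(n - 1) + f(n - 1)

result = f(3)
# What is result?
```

f(n) = 1 + 2·f(n-1), f(0)=2. Closed form: (2+1)·2^3 - 1 = 23.

Answer: 23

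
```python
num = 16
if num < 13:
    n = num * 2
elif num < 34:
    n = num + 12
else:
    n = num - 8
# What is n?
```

Trace:
`num = 16` → num = 16
`if num < 13: ...` → num < 13 is False, num < 34 is True → n = 28
So n = 28

Answer: 28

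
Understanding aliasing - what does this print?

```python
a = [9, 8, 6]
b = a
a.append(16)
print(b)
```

Key concept: basic list aliasing.
Step by step:
`a = [9, 8, 6]` → a = [9, 8, 6]
`b = a` → b = [9, 8, 6] (same object as a)
`a.append(16)` → a = [9, 8, 6, 16] (same object as b); b = [9, 8, 6, 16] (same object as a)
`print(b)` → prints [9, 8, 6, 16]

Answer: [9, 8, 6, 16]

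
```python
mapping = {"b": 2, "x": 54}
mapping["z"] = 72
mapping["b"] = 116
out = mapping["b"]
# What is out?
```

Trace:
`mapping = {"b": 2, "x": 54}` → mapping = {'b': 2, 'x': 54}
`mapping["z"] = 72` → mapping = {'b': 2, 'x': 54, 'z': 72}
`mapping["b"] = 116` → mapping = {'b': 116, 'x': 54, 'z': 72}
`out = mapping["b"]` → out = 116
So out = 116

Answer: 116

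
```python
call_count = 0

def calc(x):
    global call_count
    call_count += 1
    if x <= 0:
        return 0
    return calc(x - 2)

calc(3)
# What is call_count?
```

Linear recursion stepping by 2: 3 calls from x=3 down to ≤0.

Answer: 3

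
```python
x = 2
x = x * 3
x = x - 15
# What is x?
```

Trace:
`x = 2` → x = 2
`x = x * 3` → x = 6
`x = x - 15` → x = -9
So x = -9

Answer: -9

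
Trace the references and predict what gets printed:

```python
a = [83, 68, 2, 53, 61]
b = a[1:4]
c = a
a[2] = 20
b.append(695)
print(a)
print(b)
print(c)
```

Key concept: slice vs alias.
Step by step:
`a = [83, 68, 2, 53, 61]` → a = [83, 68, 2, 53, 61]
`b = a[1:4]` → b = [68, 2, 53]
`c = a` → c = [83, 68, 2, 53, 61] (same object as a)
`a[2] = 20` → a = [83, 68, 20, 53, 61] (same object as c); c = [83, 68, 20, 53, 61] (same object as a)
`b.append(695)` → b = [68, 2, 53, 695]
`print(a)` → prints [83, 68, 20, 53, 61]
`print(b)` → prints [68, 2, 53, 695]
`print(c)` → prints [83, 68, 20, 53, 61]

Answer:
[83, 68, 20, 53, 61]
[68, 2, 53, 695]
[83, 68, 20, 53, 61]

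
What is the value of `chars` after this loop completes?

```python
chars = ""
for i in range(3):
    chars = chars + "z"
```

Repeat 'z' 3 times
`chars` takes the values: "" → "z" → "zz" → "zzz"

Answer: "zzz"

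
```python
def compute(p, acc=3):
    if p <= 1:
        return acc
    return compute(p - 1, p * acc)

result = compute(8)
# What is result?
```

Accumulator trace (n, acc): (8, 3) -> (7, 24) -> (6, 168) -> (5, 1008) -> (4, 5040) -> (3, 20160) -> (2, 60480) -> (1, 120960) -> return 120960

Answer: 120960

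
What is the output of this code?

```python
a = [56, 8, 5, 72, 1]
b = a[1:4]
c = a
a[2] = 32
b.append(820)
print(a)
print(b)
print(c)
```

Key concept: slice vs alias.
Step by step:
`a = [56, 8, 5, 72, 1]` → a = [56, 8, 5, 72, 1]
`b = a[1:4]` → b = [8, 5, 72]
`c = a` → c = [56, 8, 5, 72, 1] (same object as a)
`a[2] = 32` → a = [56, 8, 32, 72, 1] (same object as c); c = [56, 8, 32, 72, 1] (same object as a)
`b.append(820)` → b = [8, 5, 72, 820]
`print(a)` → prints [56, 8, 32, 72, 1]
`print(b)` → prints [8, 5, 72, 820]
`print(c)` → prints [56, 8, 32, 72, 1]

Answer:
[56, 8, 32, 72, 1]
[8, 5, 72, 820]
[56, 8, 32, 72, 1]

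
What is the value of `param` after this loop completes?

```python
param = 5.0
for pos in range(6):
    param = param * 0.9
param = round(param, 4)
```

Exponential decay: 5.0 * 0.9^6
`param` takes the values: 5.0 → 4.5 → 4.05 → 3.645 → 3.2805 → 2.95245 → 2.657205 → 2.6572

Answer: 2.6572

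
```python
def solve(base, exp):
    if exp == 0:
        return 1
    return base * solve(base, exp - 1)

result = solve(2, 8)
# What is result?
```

solve(2, 8) = 2 * 2 * 2 * 2 * 2 * 2 * 2 * 2 = 256

Answer: 256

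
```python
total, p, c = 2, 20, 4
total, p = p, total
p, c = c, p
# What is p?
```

Trace:
`total, p, c = 2, 20, 4` → total = 2; p = 20; c = 4
`total, p = p, total` → total = 20; p = 2
`p, c = c, p` → p = 4; c = 2
So p = 4

Answer: 4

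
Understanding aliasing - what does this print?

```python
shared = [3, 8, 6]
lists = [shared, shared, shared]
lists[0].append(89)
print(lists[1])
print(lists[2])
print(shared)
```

Key concept: list of same reference.
Step by step:
`shared = [3, 8, 6]` → shared = [3, 8, 6]
`lists = [shared, shared, shared]` → lists = [[3, 8, 6], [3, 8, 6], [3, 8, 6]]
`lists[0].append(89)` → shared = [3, 8, 6, 89]; lists = [[3, 8, 6, 89], [3, 8, 6, 89], [3, 8, 6, 89]]
`print(lists[1])` → prints [3, 8, 6, 89]
`print(lists[2])` → prints [3, 8, 6, 89]
`print(shared)` → prints [3, 8, 6, 89]

Answer:
[3, 8, 6, 89]
[3, 8, 6, 89]
[3, 8, 6, 89]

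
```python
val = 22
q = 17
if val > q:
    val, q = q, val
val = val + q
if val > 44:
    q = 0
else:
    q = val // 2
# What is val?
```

Trace:
`val = 22` → val = 22
`q = 17` → q = 17
`if val > q: ...` → val > q is True → val = 17; q = 22
`val = val + q` → val = 39
`if val > 44: ...` → val > 44 is False, take else branch → q = 19
So val = 39

Answer: 39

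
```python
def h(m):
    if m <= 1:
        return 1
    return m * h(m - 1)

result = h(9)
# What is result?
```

h(9) = 9 * 8 * 7 * 6 * 5 * 4 * 3 * 2 * 1 = 362880

Answer: 362880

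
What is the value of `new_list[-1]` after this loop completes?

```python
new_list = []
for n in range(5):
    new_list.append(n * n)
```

Last element of squares 0 to 4
`new_list` takes the values: [] → [0] → [0, 1] → [0, 1, 4] → [0, 1, 4, 9] → [0, 1, 4, 9, 16]
So `new_list[-1]` = 16

Answer: 16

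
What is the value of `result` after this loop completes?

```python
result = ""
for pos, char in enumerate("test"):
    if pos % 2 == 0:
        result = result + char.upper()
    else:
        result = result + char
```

Uppercase even positions in 'test'
`result` takes the values: "" → "T" → "Te" → "TeS" → "TeSt"

Answer: "TeSt"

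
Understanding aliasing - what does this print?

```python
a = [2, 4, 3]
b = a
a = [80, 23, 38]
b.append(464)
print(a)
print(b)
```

Key concept: rebinding vs mutation: a is rebound to a new list, b still points at the original.
Step by step:
`a = [2, 4, 3]` → a = [2, 4, 3]
`b = a` → b = [2, 4, 3] (same object as a)
`a = [80, 23, 38]` → a = [80, 23, 38]
`b.append(464)` → b = [2, 4, 3, 464]
`print(a)` → prints [80, 23, 38]
`print(b)` → prints [2, 4, 3, 464]

Answer:
[80, 23, 38]
[2, 4, 3, 464]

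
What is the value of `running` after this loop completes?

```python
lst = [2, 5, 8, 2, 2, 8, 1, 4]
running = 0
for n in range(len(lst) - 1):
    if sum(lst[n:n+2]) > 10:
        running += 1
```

Count windows with sum > 10
`running` takes the values: 0 → 1

Answer: 1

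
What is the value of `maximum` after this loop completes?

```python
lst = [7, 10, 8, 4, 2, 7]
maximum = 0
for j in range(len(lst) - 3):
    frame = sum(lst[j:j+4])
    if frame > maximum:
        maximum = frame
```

Max sum of 4-element window in [7, 10, 8, 4, 2, 7]
`maximum` takes the values: 0 → 29

Answer: 29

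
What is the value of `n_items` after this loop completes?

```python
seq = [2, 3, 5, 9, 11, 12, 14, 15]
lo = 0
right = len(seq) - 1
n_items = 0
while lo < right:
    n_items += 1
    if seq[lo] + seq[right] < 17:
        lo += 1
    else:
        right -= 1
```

Steps to find pair summing to 17
`n_items` takes the values: 0 → 1 → 2 → 3 → 4 → 5 → 6 → 7

Answer: 7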